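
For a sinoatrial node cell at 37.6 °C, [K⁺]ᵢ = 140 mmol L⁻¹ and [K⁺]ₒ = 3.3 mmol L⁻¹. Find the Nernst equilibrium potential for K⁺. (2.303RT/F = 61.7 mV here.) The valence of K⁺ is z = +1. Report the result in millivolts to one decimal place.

E = (61.7/z) · log₁₀([K⁺]_out/[K⁺]_in) with z = +1.
= (61.7/1) · log₁₀(3.3/140) = 61.70 · log₁₀(0.02357)
= 61.70 · (-1.6276) = -100.42 mV

-100.4 mV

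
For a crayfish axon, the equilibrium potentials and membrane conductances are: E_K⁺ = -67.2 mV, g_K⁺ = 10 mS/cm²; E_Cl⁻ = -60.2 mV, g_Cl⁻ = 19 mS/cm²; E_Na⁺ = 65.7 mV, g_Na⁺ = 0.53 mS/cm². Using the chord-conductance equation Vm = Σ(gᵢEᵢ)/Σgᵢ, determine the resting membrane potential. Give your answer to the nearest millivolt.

Σ gᵢEᵢ = 10·(-67.2) + 19·(-60.2) + 0.53·(65.7) = -1780.98
Σ gᵢ = 10 + 19 + 0.53 = 29.53
Vm = -1780.98 / 29.53 = -60.31 mV

-60 mV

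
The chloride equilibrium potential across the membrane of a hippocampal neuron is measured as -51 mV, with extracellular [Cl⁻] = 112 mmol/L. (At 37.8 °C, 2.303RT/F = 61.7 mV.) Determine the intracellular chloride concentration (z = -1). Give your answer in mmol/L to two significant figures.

Nernst: E = (61.7/-1) · log₁₀([out]/[in]), so log₁₀([out]/[in]) = -51.0 × -1 / 61.7 = 0.8266.
[out]/[in] = 10^(0.8266) = 6.708.
[in] = 112 / 6.708 = 16.7 mmol/L.

17 mmol/L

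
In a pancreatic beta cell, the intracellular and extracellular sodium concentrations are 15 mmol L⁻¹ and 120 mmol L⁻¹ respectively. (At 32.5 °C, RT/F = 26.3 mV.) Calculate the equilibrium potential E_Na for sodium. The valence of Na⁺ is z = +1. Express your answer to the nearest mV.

55 mV

E = (26.3/z) · ln([Na⁺]_out/[Na⁺]_in) with z = +1.
= (26.3/1) · ln(120/15) = 26.30 · ln(8)
= 26.30 · (2.0794) = 54.69 mV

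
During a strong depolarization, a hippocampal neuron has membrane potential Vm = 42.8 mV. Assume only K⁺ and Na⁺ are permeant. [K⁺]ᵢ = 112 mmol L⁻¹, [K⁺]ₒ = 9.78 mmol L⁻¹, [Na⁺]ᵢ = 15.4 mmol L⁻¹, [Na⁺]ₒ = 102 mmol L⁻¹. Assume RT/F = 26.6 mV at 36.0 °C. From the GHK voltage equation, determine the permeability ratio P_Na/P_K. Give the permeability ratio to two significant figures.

22

Let α = P_Na/P_K. GHK: Vm = 26.6·ln[(Kₒ + α·Naₒ)/(Kᵢ + α·Naᵢ)].
e^(Vm/26.6) = e^(42.8/26.6) = 4.9979
So 4.9979·(Kᵢ + α·Naᵢ) = Kₒ + α·Naₒ → α = (4.9979·112.0 − 9.78) / (102.0 − 4.9979·15.4)
α = (559.8 − 9.78) / (102.0 − 76.97) = 550/25.03 = 21.97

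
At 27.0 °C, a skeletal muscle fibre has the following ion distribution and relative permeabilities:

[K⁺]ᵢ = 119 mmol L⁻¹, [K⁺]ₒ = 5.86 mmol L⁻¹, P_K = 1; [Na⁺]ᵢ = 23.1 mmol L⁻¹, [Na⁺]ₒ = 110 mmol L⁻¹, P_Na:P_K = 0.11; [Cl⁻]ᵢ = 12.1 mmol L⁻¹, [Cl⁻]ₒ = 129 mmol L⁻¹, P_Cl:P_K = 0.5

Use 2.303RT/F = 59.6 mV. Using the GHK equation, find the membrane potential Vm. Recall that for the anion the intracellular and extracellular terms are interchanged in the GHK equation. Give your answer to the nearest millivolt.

-53 mV

Vm = 59.6 · log₁₀[(Σ P·[cation]ₒ + Σ P·[anion]ᵢ) / (Σ P·[cation]ᵢ + Σ P·[anion]ₒ)]
Numerator = 1×5.86 + 0.11×110 + 0.5×12.1 = 24.01
Denominator = 1×119 + 0.11×23.1 + 0.5×129 = 186
Vm = 59.6 · log₁₀(0.12906) = 59.6 × (-0.8892) = -53.00 mV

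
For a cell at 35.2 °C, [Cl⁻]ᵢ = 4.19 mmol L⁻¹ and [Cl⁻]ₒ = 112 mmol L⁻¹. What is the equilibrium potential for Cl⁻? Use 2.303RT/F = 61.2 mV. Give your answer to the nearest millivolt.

-87 mV

E = (61.2/z) · log₁₀([Cl⁻]_out/[Cl⁻]_in) with z = -1.
For an anion, dividing by z = -1 reverses the sign.
= (61.2/-1) · log₁₀(112/4.19) = -61.20 · log₁₀(26.73)
= -61.20 · (1.4270) = -87.33 mV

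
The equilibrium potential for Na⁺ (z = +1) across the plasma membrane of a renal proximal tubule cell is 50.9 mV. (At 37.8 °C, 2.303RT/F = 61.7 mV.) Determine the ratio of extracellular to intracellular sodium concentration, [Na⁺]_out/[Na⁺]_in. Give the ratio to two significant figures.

log₁₀([out]/[in]) = E·z/(61.7) = 50.9 × 1 / 61.7 = 0.8250
[out]/[in] = 10^(0.8250) = 6.683

6.7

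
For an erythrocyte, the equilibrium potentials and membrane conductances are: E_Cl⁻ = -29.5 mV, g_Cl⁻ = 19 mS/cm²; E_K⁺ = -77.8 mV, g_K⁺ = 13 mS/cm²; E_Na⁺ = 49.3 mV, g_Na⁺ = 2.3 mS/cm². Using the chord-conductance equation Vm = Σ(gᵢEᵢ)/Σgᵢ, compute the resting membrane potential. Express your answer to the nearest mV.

-43 mV

Σ gᵢEᵢ = 19·(-29.5) + 13·(-77.8) + 2.3·(49.3) = -1458.51
Σ gᵢ = 19 + 13 + 2.3 = 34.3
Vm = -1458.51 / 34.3 = -42.52 mV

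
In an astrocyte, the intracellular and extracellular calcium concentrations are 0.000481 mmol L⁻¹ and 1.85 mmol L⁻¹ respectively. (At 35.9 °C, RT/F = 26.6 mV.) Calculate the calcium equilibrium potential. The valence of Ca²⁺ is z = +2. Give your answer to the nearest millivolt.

110 mV

E = (26.6/z) · ln([Ca²⁺]_out/[Ca²⁺]_in) with z = +2.
= (26.6/2) · ln(1.85/0.000481) = 13.30 · ln(3846)
= 13.30 · (8.2548) = 109.79 mV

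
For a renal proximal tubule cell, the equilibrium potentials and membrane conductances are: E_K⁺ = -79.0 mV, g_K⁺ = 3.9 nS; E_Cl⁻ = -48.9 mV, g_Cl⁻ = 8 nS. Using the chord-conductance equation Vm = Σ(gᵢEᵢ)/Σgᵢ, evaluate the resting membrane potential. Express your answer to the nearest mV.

Σ gᵢEᵢ = 3.9·(-79.0) + 8·(-48.9) = -699.30
Σ gᵢ = 3.9 + 8 = 11.9
Vm = -699.30 / 11.9 = -58.76 mV

-59 mV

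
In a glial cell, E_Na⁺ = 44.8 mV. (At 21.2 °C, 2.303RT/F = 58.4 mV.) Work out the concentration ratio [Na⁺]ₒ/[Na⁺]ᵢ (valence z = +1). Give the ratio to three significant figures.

5.85

log₁₀([out]/[in]) = E·z/(58.4) = 44.8 × 1 / 58.4 = 0.7671
[out]/[in] = 10^(0.7671) = 5.85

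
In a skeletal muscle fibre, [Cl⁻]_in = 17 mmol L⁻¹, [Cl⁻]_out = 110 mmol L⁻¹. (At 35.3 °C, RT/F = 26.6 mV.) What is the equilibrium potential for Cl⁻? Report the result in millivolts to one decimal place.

-49.7 mV

E = (26.6/z) · ln([Cl⁻]_out/[Cl⁻]_in) with z = -1.
For an anion, dividing by z = -1 reverses the sign.
= (26.6/-1) · ln(110/17) = -26.60 · ln(6.471)
= -26.60 · (1.8673) = -49.67 mV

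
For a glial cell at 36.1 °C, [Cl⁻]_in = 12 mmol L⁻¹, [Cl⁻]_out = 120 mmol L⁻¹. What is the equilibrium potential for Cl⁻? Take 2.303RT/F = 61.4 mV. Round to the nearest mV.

E = (61.4/z) · log₁₀([Cl⁻]_out/[Cl⁻]_in) with z = -1.
For an anion, dividing by z = -1 reverses the sign.
= (61.4/-1) · log₁₀(120/12) = -61.40 · log₁₀(10)
= -61.40 · (1.0000) = -61.40 mV

-61 mV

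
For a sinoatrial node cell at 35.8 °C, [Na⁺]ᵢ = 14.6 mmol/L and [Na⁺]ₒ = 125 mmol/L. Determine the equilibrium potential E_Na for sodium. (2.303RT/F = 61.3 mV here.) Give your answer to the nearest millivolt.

57 mV

E = (61.3/z) · log₁₀([Na⁺]_out/[Na⁺]_in) with z = +1.
= (61.3/1) · log₁₀(125/14.6) = 61.30 · log₁₀(8.562)
= 61.30 · (0.9326) = 57.17 mV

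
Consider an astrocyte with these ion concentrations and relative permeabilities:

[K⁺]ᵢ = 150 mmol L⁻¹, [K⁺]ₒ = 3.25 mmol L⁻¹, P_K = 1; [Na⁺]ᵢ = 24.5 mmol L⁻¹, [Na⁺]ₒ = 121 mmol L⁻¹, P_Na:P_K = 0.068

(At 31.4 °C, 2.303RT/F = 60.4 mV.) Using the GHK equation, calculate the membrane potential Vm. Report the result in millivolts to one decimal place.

-67.7 mV

Vm = 60.4 · log₁₀[(Σ P·[cation]ₒ + Σ P·[anion]ᵢ) / (Σ P·[cation]ᵢ + Σ P·[anion]ₒ)]
Numerator = 1×3.25 + 0.068×121 = 11.48
Denominator = 1×150 + 0.068×24.5 = 151.7
Vm = 60.4 · log₁₀(0.075679) = 60.4 × (-1.1210) = -67.71 mV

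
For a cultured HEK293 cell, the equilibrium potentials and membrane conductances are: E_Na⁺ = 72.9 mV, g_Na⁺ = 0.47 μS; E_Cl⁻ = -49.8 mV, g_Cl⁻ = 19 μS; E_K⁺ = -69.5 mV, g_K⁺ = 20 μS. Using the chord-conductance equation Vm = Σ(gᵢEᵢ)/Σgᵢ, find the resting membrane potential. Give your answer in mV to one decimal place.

Σ gᵢEᵢ = 0.47·(72.9) + 19·(-49.8) + 20·(-69.5) = -2301.94
Σ gᵢ = 0.47 + 19 + 20 = 39.47
Vm = -2301.94 / 39.47 = -58.32 mV

-58.3 mV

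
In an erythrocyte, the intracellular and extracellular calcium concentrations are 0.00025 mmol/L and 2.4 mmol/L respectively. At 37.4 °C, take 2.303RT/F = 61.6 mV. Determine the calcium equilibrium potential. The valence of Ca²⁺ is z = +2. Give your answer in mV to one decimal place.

E = (61.6/z) · log₁₀([Ca²⁺]_out/[Ca²⁺]_in) with z = +2.
= (61.6/2) · log₁₀(2.4/0.00025) = 30.80 · log₁₀(9600)
= 30.80 · (3.9823) = 122.65 mV

122.7 mV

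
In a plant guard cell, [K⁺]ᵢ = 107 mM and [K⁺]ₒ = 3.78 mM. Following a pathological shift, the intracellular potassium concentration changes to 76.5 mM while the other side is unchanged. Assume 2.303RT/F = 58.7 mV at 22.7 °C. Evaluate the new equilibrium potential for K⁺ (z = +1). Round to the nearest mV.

After the shift: [K⁺]_out = 3.78, [K⁺]_in = 76.5 mM.
E_new = (58.7/1)·log₁₀(3.78/76.5) = 58.70 · (-1.3062) = -76.67 mV

-77 mV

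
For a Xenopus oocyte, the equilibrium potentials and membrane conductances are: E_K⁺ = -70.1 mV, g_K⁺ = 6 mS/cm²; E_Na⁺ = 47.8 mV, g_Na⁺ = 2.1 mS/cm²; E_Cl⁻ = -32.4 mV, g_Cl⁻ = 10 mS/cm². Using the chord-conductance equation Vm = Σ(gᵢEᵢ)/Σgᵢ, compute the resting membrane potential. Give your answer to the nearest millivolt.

Σ gᵢEᵢ = 6·(-70.1) + 2.1·(47.8) + 10·(-32.4) = -644.22
Σ gᵢ = 6 + 2.1 + 10 = 18.1
Vm = -644.22 / 18.1 = -35.59 mV

-36 mV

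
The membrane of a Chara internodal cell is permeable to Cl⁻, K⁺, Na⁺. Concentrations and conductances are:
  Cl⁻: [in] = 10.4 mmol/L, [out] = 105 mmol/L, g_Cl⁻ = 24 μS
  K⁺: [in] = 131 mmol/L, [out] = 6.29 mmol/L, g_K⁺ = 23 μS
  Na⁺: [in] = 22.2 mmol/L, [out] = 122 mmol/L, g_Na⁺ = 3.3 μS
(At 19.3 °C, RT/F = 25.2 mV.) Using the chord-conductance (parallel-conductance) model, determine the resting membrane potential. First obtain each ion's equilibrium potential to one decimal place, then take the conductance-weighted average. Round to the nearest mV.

E_Cl⁻ = (25.2/-1)·ln(105/10.4) = -58.3 mV
E_K⁺ = (25.2/1)·ln(6.29/131) = -76.5 mV
E_Na⁺ = (25.2/1)·ln(122/22.2) = 42.9 mV
Vm = (Σ gᵢEᵢ)/(Σ gᵢ) = (24·-58.3 + 23·-76.5 + 3.3·42.9) / (24 + 23 + 3.3)
= -3017.13 / 50.3 = -59.98 mV

-60 mV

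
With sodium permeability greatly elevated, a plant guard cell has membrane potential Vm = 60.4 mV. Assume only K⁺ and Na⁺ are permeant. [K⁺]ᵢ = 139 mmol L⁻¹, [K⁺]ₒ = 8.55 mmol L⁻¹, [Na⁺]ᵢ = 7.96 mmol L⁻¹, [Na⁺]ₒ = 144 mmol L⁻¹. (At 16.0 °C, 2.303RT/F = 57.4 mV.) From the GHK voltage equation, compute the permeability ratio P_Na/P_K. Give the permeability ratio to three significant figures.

28.8

Let α = P_Na/P_K. GHK: Vm = 57.4·log₁₀[(Kₒ + α·Naₒ)/(Kᵢ + α·Naᵢ)].
10^(Vm/57.4) = 10^(60.4/57.4) = 11.279
So 11.279·(Kᵢ + α·Naᵢ) = Kₒ + α·Naₒ → α = (11.279·139.0 − 8.55) / (144.0 − 11.279·7.96)
α = (1568 − 8.55) / (144.0 − 89.78) = 1559/54.22 = 28.76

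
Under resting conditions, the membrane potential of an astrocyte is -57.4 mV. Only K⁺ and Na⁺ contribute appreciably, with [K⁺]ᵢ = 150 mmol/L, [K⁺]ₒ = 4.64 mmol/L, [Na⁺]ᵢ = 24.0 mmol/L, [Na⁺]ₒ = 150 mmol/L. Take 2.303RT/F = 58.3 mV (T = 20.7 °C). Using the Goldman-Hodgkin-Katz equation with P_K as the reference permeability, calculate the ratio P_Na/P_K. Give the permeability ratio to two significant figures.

Let α = P_Na/P_K. GHK: Vm = 58.3·log₁₀[(Kₒ + α·Naₒ)/(Kᵢ + α·Naᵢ)].
10^(Vm/58.3) = 10^(-57.4/58.3) = 0.10362
So 0.10362·(Kᵢ + α·Naᵢ) = Kₒ + α·Naₒ → α = (0.10362·150.0 − 4.64) / (150.0 − 0.10362·24.0)
α = (15.54 − 4.64) / (150.0 − 2.487) = 10.9/147.5 = 0.07391

0.074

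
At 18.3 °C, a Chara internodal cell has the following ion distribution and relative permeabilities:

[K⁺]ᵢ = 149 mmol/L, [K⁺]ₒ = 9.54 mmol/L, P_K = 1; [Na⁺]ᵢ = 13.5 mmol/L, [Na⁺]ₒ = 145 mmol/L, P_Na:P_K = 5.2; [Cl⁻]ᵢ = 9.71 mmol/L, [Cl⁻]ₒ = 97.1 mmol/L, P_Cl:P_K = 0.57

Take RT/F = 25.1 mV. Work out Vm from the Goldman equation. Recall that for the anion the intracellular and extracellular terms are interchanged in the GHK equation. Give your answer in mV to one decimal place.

25.9 mV

Vm = 25.1 · ln[(Σ P·[cation]ₒ + Σ P·[anion]ᵢ) / (Σ P·[cation]ᵢ + Σ P·[anion]ₒ)]
Numerator = 1×9.54 + 5.2×145 + 0.57×9.71 = 769.1
Denominator = 1×149 + 5.2×13.5 + 0.57×97.1 = 274.5
Vm = 25.1 · ln(2.8012) = 25.1 × (1.0301) = 25.85 mV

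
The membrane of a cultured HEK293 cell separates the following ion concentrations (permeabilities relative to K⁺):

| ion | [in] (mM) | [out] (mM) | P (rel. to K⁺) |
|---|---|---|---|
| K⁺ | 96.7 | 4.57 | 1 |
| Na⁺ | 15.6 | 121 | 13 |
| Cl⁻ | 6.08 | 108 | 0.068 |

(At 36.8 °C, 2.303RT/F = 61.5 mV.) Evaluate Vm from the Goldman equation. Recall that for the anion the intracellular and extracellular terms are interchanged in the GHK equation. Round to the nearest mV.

Vm = 61.5 · log₁₀[(Σ P·[cation]ₒ + Σ P·[anion]ᵢ) / (Σ P·[cation]ᵢ + Σ P·[anion]ₒ)]
Numerator = 1×4.57 + 13×121 + 0.068×6.08 = 1578
Denominator = 1×96.7 + 13×15.6 + 0.068×108 = 306.8
Vm = 61.5 · log₁₀(5.1426) = 61.5 × (0.7112) = 43.74 mV

44 mV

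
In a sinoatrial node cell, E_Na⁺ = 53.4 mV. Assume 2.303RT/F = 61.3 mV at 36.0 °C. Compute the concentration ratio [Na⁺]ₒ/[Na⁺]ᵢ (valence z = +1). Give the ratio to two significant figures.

log₁₀([out]/[in]) = E·z/(61.3) = 53.4 × 1 / 61.3 = 0.8711
[out]/[in] = 10^(0.8711) = 7.432

7.4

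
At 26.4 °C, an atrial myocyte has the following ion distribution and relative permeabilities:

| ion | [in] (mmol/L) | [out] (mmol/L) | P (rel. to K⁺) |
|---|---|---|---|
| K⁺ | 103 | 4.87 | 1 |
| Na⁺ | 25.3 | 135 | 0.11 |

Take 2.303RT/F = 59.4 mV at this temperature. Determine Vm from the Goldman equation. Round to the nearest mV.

Vm = 59.4 · log₁₀[(Σ P·[cation]ₒ + Σ P·[anion]ᵢ) / (Σ P·[cation]ᵢ + Σ P·[anion]ₒ)]
Numerator = 1×4.87 + 0.11×135 = 19.72
Denominator = 1×103 + 0.11×25.3 = 105.8
Vm = 59.4 · log₁₀(0.18642) = 59.4 × (-0.7295) = -43.33 mV

-43 mV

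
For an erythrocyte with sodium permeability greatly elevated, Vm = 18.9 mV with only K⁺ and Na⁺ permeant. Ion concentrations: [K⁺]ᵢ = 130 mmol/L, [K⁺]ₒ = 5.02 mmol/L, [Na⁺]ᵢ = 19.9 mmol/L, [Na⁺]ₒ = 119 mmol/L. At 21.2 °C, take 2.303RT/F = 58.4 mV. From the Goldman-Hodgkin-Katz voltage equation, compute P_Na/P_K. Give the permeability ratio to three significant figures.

3.49

Let α = P_Na/P_K. GHK: Vm = 58.4·log₁₀[(Kₒ + α·Naₒ)/(Kᵢ + α·Naᵢ)].
10^(Vm/58.4) = 10^(18.9/58.4) = 2.1068
So 2.1068·(Kᵢ + α·Naᵢ) = Kₒ + α·Naₒ → α = (2.1068·130.0 − 5.02) / (119.0 − 2.1068·19.9)
α = (273.9 − 5.02) / (119.0 − 41.93) = 268.9/77.07 = 3.488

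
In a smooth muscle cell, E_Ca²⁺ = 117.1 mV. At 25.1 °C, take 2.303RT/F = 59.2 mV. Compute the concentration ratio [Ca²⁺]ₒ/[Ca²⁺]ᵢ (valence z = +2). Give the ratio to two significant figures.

9000

log₁₀([out]/[in]) = E·z/(59.2) = 117.1 × 2 / 59.2 = 3.9561
[out]/[in] = 10^(3.9561) = 9038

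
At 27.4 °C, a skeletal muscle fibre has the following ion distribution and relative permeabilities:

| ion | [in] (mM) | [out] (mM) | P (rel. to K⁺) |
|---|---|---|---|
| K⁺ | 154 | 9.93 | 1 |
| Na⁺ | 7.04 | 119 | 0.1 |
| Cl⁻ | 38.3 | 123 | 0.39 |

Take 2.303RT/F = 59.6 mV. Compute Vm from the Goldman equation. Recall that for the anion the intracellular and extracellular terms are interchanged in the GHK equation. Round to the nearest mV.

Vm = 59.6 · log₁₀[(Σ P·[cation]ₒ + Σ P·[anion]ᵢ) / (Σ P·[cation]ᵢ + Σ P·[anion]ₒ)]
Numerator = 1×9.93 + 0.1×119 + 0.39×38.3 = 36.77
Denominator = 1×154 + 0.1×7.04 + 0.39×123 = 202.7
Vm = 59.6 · log₁₀(0.18141) = 59.6 × (-0.7413) = -44.18 mV

-44 mV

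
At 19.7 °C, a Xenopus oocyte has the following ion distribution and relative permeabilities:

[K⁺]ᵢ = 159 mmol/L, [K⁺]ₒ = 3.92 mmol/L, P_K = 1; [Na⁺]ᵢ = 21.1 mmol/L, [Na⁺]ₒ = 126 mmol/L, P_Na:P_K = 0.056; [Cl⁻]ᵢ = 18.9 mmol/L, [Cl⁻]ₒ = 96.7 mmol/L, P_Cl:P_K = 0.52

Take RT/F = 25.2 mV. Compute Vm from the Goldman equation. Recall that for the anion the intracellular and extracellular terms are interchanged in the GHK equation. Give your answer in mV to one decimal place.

Vm = 25.2 · ln[(Σ P·[cation]ₒ + Σ P·[anion]ᵢ) / (Σ P·[cation]ᵢ + Σ P·[anion]ₒ)]
Numerator = 1×3.92 + 0.056×126 + 0.52×18.9 = 20.8
Denominator = 1×159 + 0.056×21.1 + 0.52×96.7 = 210.5
Vm = 25.2 · ln(0.098848) = 25.2 × (-2.3142) = -58.32 mV

-58.3 mV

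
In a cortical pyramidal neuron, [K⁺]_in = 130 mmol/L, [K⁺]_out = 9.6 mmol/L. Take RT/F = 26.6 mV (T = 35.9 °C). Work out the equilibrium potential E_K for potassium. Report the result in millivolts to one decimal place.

-69.3 mV

E = (26.6/z) · ln([K⁺]_out/[K⁺]_in) with z = +1.
= (26.6/1) · ln(9.6/130) = 26.60 · ln(0.07385)
= 26.60 · (-2.6058) = -69.31 mV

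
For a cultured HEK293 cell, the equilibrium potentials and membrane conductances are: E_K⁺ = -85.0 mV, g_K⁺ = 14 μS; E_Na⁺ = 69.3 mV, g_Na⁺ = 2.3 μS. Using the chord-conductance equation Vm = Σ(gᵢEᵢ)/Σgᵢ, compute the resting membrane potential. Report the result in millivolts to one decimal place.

Σ gᵢEᵢ = 14·(-85.0) + 2.3·(69.3) = -1030.61
Σ gᵢ = 14 + 2.3 = 16.3
Vm = -1030.61 / 16.3 = -63.23 mV

-63.2 mV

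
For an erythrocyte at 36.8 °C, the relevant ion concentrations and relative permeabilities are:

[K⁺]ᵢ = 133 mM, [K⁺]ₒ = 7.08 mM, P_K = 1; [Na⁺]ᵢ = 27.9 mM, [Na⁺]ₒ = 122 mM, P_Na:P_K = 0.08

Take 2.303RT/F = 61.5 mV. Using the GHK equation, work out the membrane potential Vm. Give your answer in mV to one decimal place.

-55.6 mV

Vm = 61.5 · log₁₀[(Σ P·[cation]ₒ + Σ P·[anion]ᵢ) / (Σ P·[cation]ᵢ + Σ P·[anion]ₒ)]
Numerator = 1×7.08 + 0.08×122 = 16.84
Denominator = 1×133 + 0.08×27.9 = 135.2
Vm = 61.5 · log₁₀(0.12453) = 61.5 × (-0.9047) = -55.64 mV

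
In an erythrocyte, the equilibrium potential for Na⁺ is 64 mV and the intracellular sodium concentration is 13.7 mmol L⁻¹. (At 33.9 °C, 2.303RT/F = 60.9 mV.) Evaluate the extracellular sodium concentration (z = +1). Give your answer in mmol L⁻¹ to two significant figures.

Nernst: E = (60.9/1) · log₁₀([out]/[in]), so log₁₀([out]/[in]) = 64.0 × 1 / 60.9 = 1.0509.
[out]/[in] = 10^(1.0509) = 11.24.
[out] = 11.24 × 13.7 = 154 mmol L⁻¹.

150 mmol L⁻¹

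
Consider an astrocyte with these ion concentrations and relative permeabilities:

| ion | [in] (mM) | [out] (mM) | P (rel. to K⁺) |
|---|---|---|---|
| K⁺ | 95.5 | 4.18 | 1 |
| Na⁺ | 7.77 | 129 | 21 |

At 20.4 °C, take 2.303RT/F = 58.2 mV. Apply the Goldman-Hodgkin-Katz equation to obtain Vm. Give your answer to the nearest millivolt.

Vm = 58.2 · log₁₀[(Σ P·[cation]ₒ + Σ P·[anion]ᵢ) / (Σ P·[cation]ᵢ + Σ P·[anion]ₒ)]
Numerator = 1×4.18 + 21×129 = 2713
Denominator = 1×95.5 + 21×7.77 = 258.7
Vm = 58.2 · log₁₀(10.489) = 58.2 × (1.0207) = 59.41 mV

59 mV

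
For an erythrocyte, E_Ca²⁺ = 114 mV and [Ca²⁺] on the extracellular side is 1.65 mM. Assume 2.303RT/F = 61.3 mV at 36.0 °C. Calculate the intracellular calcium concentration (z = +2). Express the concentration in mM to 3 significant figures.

Nernst: E = (61.3/2) · log₁₀([out]/[in]), so log₁₀([out]/[in]) = 114.0 × 2 / 61.3 = 3.7194.
[out]/[in] = 10^(3.7194) = 5241.
[in] = 1.65 / 5241 = 0.0003148 mM.

0.000315 mM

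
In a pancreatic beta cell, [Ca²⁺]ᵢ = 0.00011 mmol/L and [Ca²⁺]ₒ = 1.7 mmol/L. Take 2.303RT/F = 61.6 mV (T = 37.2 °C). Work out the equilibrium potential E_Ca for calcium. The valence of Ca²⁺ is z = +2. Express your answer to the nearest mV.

129 mV

E = (61.6/z) · log₁₀([Ca²⁺]_out/[Ca²⁺]_in) with z = +2.
= (61.6/2) · log₁₀(1.7/0.00011) = 30.80 · log₁₀(1.545e+04)
= 30.80 · (4.1891) = 129.02 mV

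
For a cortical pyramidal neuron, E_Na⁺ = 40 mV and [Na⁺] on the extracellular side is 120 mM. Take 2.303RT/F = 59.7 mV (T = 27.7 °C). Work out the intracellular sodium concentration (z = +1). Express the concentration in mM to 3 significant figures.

25.7 mM

Nernst: E = (59.7/1) · log₁₀([out]/[in]), so log₁₀([out]/[in]) = 40.0 × 1 / 59.7 = 0.6700.
[out]/[in] = 10^(0.6700) = 4.678.
[in] = 120 / 4.678 = 25.65 mM.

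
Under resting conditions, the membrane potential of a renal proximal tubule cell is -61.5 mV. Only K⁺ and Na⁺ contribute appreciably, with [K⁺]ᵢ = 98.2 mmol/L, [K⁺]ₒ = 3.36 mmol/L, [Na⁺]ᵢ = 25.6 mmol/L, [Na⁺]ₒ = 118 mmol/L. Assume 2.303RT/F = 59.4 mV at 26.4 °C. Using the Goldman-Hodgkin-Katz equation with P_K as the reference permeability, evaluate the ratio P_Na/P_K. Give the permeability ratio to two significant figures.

Let α = P_Na/P_K. GHK: Vm = 59.4·log₁₀[(Kₒ + α·Naₒ)/(Kᵢ + α·Naᵢ)].
10^(Vm/59.4) = 10^(-61.5/59.4) = 0.092182
So 0.092182·(Kᵢ + α·Naᵢ) = Kₒ + α·Naₒ → α = (0.092182·98.2 − 3.36) / (118.0 − 0.092182·25.6)
α = (9.052 − 3.36) / (118.0 − 2.36) = 5.692/115.6 = 0.04922

0.049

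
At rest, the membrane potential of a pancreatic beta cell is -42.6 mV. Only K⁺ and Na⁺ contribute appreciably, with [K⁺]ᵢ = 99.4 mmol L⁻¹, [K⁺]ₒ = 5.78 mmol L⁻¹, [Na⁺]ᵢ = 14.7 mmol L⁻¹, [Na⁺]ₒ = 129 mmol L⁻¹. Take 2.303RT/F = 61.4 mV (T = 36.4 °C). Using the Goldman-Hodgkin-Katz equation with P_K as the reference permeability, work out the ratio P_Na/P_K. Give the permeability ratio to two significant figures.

0.11

Let α = P_Na/P_K. GHK: Vm = 61.4·log₁₀[(Kₒ + α·Naₒ)/(Kᵢ + α·Naᵢ)].
10^(Vm/61.4) = 10^(-42.6/61.4) = 0.20239
So 0.20239·(Kᵢ + α·Naᵢ) = Kₒ + α·Naₒ → α = (0.20239·99.4 − 5.78) / (129.0 − 0.20239·14.7)
α = (20.12 − 5.78) / (129.0 − 2.975) = 14.34/126 = 0.1138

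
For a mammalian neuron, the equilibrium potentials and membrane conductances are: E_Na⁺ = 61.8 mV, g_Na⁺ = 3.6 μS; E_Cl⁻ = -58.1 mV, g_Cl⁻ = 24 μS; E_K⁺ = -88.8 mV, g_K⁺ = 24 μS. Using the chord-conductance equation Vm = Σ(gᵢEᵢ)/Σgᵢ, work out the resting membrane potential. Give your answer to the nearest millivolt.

Σ gᵢEᵢ = 3.6·(61.8) + 24·(-58.1) + 24·(-88.8) = -3303.12
Σ gᵢ = 3.6 + 24 + 24 = 51.6
Vm = -3303.12 / 51.6 = -64.01 mV

-64 mV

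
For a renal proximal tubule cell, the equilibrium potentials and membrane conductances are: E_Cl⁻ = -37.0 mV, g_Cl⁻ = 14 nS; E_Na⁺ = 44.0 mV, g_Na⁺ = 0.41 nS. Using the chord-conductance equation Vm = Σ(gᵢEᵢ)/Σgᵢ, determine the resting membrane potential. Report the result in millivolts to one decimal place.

-34.7 mV

Σ gᵢEᵢ = 14·(-37.0) + 0.41·(44.0) = -499.96
Σ gᵢ = 14 + 0.41 = 14.41
Vm = -499.96 / 14.41 = -34.70 mV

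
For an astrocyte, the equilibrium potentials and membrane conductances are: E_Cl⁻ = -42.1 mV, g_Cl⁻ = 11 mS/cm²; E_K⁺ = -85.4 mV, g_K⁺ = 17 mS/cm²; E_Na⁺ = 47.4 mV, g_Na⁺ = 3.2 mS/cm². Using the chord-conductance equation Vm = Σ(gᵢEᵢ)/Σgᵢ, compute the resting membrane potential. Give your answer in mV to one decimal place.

-56.5 mV

Σ gᵢEᵢ = 11·(-42.1) + 17·(-85.4) + 3.2·(47.4) = -1763.22
Σ gᵢ = 11 + 17 + 3.2 = 31.2
Vm = -1763.22 / 31.2 = -56.51 mV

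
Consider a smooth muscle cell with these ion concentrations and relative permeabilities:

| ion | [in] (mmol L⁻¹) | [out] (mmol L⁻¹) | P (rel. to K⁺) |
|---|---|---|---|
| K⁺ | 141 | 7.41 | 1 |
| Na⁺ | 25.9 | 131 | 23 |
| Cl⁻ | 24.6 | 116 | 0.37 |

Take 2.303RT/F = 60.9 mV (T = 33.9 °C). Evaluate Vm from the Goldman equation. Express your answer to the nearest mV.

Vm = 60.9 · log₁₀[(Σ P·[cation]ₒ + Σ P·[anion]ᵢ) / (Σ P·[cation]ᵢ + Σ P·[anion]ₒ)]
Numerator = 1×7.41 + 23×131 + 0.37×24.6 = 3030
Denominator = 1×141 + 23×25.9 + 0.37×116 = 779.6
Vm = 60.9 · log₁₀(3.8859) = 60.9 × (0.5895) = 35.90 mV

36 mV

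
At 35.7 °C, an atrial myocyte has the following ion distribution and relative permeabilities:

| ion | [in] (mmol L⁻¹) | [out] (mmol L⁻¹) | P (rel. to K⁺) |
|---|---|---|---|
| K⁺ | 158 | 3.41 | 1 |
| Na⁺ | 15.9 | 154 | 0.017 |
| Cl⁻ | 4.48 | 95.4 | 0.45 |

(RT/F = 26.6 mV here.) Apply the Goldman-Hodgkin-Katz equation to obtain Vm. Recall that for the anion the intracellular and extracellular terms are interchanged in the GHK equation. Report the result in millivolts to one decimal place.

-85.6 mV

Vm = 26.6 · ln[(Σ P·[cation]ₒ + Σ P·[anion]ᵢ) / (Σ P·[cation]ᵢ + Σ P·[anion]ₒ)]
Numerator = 1×3.41 + 0.017×154 + 0.45×4.48 = 8.044
Denominator = 1×158 + 0.017×15.9 + 0.45×95.4 = 201.2
Vm = 26.6 · ln(0.03998) = 26.6 × (-3.2194) = -85.64 mV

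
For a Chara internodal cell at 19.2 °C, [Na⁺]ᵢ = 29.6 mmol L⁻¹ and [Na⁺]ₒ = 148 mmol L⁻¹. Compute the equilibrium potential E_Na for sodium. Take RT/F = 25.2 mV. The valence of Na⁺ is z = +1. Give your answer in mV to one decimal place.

40.6 mV

E = (25.2/z) · ln([Na⁺]_out/[Na⁺]_in) with z = +1.
= (25.2/1) · ln(148/29.6) = 25.20 · ln(5)
= 25.20 · (1.6094) = 40.56 mV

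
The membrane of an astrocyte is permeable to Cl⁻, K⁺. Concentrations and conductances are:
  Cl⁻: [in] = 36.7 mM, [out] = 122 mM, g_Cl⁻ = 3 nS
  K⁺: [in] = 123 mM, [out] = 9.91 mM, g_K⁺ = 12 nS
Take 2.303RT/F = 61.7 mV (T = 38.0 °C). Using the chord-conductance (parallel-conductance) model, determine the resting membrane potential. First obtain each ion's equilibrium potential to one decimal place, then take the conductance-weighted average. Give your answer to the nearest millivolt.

E_Cl⁻ = (61.7/-1)·log₁₀(122/36.7) = -32.2 mV
E_K⁺ = (61.7/1)·log₁₀(9.91/123) = -67.5 mV
Vm = (Σ gᵢEᵢ)/(Σ gᵢ) = (3·-32.2 + 12·-67.5) / (3 + 12)
= -906.60 / 15 = -60.44 mV

-60 mV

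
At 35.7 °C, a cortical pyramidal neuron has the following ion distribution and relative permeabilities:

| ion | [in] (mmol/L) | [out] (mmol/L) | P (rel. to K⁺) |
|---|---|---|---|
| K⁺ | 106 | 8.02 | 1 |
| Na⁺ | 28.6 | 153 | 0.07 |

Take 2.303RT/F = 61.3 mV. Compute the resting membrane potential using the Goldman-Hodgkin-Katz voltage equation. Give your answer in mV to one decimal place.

Vm = 61.3 · log₁₀[(Σ P·[cation]ₒ + Σ P·[anion]ᵢ) / (Σ P·[cation]ᵢ + Σ P·[anion]ₒ)]
Numerator = 1×8.02 + 0.07×153 = 18.73
Denominator = 1×106 + 0.07×28.6 = 108
Vm = 61.3 · log₁₀(0.17342) = 61.3 × (-0.7609) = -46.64 mV

-46.6 mV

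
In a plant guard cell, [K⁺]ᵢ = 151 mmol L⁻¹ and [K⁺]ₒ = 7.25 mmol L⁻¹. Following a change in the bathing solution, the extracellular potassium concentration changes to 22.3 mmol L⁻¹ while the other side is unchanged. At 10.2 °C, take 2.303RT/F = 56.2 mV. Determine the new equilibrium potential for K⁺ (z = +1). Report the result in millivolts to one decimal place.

After the shift: [K⁺]_out = 22.3, [K⁺]_in = 151 mmol L⁻¹.
E_new = (56.2/1)·log₁₀(22.3/151) = 56.20 · (-0.8307) = -46.68 mV

-46.7 mV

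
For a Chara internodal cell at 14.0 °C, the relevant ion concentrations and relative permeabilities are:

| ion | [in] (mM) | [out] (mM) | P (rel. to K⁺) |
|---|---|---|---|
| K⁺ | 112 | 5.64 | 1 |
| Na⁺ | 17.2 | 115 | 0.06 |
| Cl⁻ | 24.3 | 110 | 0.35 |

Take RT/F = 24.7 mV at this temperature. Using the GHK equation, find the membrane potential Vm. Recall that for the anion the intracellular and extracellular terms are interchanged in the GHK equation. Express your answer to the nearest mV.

Vm = 24.7 · ln[(Σ P·[cation]ₒ + Σ P·[anion]ᵢ) / (Σ P·[cation]ᵢ + Σ P·[anion]ₒ)]
Numerator = 1×5.64 + 0.06×115 + 0.35×24.3 = 21.04
Denominator = 1×112 + 0.06×17.2 + 0.35×110 = 151.5
Vm = 24.7 · ln(0.13888) = 24.7 × (-1.9741) = -48.76 mV

-49 mV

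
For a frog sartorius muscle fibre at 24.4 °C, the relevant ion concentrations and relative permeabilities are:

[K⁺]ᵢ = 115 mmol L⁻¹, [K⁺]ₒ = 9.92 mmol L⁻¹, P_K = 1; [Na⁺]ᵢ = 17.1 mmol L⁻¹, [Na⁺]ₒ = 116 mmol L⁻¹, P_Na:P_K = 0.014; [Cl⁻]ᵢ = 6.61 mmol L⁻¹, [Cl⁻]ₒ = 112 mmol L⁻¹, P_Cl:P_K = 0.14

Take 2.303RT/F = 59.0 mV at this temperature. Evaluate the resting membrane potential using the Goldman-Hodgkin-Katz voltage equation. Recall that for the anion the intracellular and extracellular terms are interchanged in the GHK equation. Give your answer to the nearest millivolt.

Vm = 59.0 · log₁₀[(Σ P·[cation]ₒ + Σ P·[anion]ᵢ) / (Σ P·[cation]ᵢ + Σ P·[anion]ₒ)]
Numerator = 1×9.92 + 0.014×116 + 0.14×6.61 = 12.47
Denominator = 1×115 + 0.014×17.1 + 0.14×112 = 130.9
Vm = 59.0 · log₁₀(0.095245) = 59.0 × (-1.0212) = -60.25 mV

-60 mV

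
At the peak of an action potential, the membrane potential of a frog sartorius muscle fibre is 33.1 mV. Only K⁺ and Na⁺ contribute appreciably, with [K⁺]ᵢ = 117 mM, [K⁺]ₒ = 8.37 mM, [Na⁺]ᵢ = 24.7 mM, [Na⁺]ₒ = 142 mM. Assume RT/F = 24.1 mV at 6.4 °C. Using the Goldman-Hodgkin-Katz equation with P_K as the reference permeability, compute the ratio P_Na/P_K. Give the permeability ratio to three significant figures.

Let α = P_Na/P_K. GHK: Vm = 24.1·ln[(Kₒ + α·Naₒ)/(Kᵢ + α·Naᵢ)].
e^(Vm/24.1) = e^(33.1/24.1) = 3.9489
So 3.9489·(Kᵢ + α·Naᵢ) = Kₒ + α·Naₒ → α = (3.9489·117.0 − 8.37) / (142.0 − 3.9489·24.7)
α = (462 − 8.37) / (142.0 − 97.54) = 453.7/44.46 = 10.2

10.2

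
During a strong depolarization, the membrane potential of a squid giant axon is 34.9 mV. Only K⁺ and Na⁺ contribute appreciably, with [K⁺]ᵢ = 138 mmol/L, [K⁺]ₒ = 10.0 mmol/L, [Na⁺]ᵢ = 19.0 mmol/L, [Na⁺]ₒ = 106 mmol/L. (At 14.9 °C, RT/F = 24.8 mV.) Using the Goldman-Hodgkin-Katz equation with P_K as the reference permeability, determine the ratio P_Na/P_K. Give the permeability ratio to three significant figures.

19.5

Let α = P_Na/P_K. GHK: Vm = 24.8·ln[(Kₒ + α·Naₒ)/(Kᵢ + α·Naᵢ)].
e^(Vm/24.8) = e^(34.9/24.8) = 4.0847
So 4.0847·(Kᵢ + α·Naᵢ) = Kₒ + α·Naₒ → α = (4.0847·138.0 − 10.0) / (106.0 − 4.0847·19.0)
α = (563.7 − 10.0) / (106.0 − 77.61) = 553.7/28.39 = 19.5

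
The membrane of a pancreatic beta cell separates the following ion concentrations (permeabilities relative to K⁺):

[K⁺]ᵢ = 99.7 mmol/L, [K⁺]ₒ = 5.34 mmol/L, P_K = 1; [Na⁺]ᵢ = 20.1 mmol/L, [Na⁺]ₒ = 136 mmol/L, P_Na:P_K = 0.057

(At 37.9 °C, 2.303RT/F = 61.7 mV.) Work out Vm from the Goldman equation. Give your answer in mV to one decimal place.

-54.7 mV

Vm = 61.7 · log₁₀[(Σ P·[cation]ₒ + Σ P·[anion]ᵢ) / (Σ P·[cation]ᵢ + Σ P·[anion]ₒ)]
Numerator = 1×5.34 + 0.057×136 = 13.09
Denominator = 1×99.7 + 0.057×20.1 = 100.8
Vm = 61.7 · log₁₀(0.12982) = 61.7 × (-0.8867) = -54.71 mV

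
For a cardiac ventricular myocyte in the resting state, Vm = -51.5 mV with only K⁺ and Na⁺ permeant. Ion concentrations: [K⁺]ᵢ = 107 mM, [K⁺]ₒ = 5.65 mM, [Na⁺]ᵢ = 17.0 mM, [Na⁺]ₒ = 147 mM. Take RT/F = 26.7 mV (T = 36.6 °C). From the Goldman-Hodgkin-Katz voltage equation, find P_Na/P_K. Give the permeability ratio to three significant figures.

0.0685

Let α = P_Na/P_K. GHK: Vm = 26.7·ln[(Kₒ + α·Naₒ)/(Kᵢ + α·Naᵢ)].
e^(Vm/26.7) = e^(-51.5/26.7) = 0.14532
So 0.14532·(Kᵢ + α·Naᵢ) = Kₒ + α·Naₒ → α = (0.14532·107.0 − 5.65) / (147.0 − 0.14532·17.0)
α = (15.55 − 5.65) / (147.0 − 2.47) = 9.899/144.5 = 0.06849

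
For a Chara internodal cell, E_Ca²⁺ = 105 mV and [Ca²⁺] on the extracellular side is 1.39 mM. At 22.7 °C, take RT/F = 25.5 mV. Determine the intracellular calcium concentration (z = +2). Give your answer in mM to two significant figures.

Nernst: E = (25.5/2) · ln([out]/[in]), so ln([out]/[in]) = 105.0 × 2 / 25.5 = 8.2353.
[out]/[in] = e^(8.2353) = 3772.
[in] = 1.39 / 3772 = 0.0003685 mM.

0.00037 mM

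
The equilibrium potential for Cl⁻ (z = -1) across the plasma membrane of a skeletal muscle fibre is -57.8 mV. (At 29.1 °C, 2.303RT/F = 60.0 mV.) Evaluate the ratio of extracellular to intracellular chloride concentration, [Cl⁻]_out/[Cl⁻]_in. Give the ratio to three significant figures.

9.19

log₁₀([out]/[in]) = E·z/(60.0) = -57.8 × -1 / 60.0 = 0.9633
[out]/[in] = 10^(0.9633) = 9.19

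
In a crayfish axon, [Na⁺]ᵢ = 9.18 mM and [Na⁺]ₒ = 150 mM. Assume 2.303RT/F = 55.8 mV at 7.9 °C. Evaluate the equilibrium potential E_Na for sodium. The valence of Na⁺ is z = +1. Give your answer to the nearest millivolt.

68 mV

E = (55.8/z) · log₁₀([Na⁺]_out/[Na⁺]_in) with z = +1.
= (55.8/1) · log₁₀(150/9.18) = 55.80 · log₁₀(16.34)
= 55.80 · (1.2132) = 67.70 mV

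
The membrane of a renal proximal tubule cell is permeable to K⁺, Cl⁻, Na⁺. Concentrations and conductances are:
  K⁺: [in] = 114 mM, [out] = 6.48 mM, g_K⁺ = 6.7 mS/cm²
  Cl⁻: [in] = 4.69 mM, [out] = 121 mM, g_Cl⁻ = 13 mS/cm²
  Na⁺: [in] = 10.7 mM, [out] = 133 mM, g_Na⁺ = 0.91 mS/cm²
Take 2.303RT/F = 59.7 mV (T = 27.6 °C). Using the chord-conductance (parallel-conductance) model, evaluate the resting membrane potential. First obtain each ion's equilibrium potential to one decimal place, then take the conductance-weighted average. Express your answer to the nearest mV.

E_K⁺ = (59.7/1)·log₁₀(6.48/114) = -74.3 mV
E_Cl⁻ = (59.7/-1)·log₁₀(121/4.69) = -84.3 mV
E_Na⁺ = (59.7/1)·log₁₀(133/10.7) = 65.3 mV
Vm = (Σ gᵢEᵢ)/(Σ gᵢ) = (6.7·-74.3 + 13·-84.3 + 0.91·65.3) / (6.7 + 13 + 0.91)
= -1534.29 / 20.61 = -74.44 mV

-74 mV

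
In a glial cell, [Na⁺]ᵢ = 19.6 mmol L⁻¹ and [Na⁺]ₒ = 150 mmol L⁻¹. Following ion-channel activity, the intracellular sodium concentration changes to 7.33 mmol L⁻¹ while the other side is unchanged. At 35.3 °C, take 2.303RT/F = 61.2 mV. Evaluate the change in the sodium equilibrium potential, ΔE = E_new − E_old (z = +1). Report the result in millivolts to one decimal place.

26.1 mV

E_old = (61.2/1)·log₁₀(150/19.6) = 54.09 mV
E_new = (61.2/1)·log₁₀(150/7.33) = 80.23 mV
ΔE = 80.23 − (54.09) = 26.14 mV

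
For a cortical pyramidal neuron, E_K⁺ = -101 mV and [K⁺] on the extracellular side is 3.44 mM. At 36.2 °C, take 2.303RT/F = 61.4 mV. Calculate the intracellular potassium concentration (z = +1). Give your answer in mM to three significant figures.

Nernst: E = (61.4/1) · log₁₀([out]/[in]), so log₁₀([out]/[in]) = -101.0 × 1 / 61.4 = -1.6450.
[out]/[in] = 10^(-1.6450) = 0.02265.
[in] = 3.44 / 0.02265 = 151.9 mM.

152 mM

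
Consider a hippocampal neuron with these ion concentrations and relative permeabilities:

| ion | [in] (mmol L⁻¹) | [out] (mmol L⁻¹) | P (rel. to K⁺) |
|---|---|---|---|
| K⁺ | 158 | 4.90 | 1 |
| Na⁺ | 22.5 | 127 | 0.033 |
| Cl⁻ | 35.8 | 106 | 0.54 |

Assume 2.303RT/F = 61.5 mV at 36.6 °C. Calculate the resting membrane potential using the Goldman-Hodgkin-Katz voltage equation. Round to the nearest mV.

-54 mV

Vm = 61.5 · log₁₀[(Σ P·[cation]ₒ + Σ P·[anion]ᵢ) / (Σ P·[cation]ᵢ + Σ P·[anion]ₒ)]
Numerator = 1×4.90 + 0.033×127 + 0.54×35.8 = 28.42
Denominator = 1×158 + 0.033×22.5 + 0.54×106 = 216
Vm = 61.5 · log₁₀(0.1316) = 61.5 × (-0.8807) = -54.17 mV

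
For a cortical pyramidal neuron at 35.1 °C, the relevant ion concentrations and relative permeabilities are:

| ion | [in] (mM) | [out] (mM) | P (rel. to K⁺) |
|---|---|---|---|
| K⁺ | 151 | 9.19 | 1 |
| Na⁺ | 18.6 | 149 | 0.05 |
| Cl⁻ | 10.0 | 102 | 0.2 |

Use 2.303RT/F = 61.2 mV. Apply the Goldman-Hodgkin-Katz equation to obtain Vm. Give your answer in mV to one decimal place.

-59.1 mV

Vm = 61.2 · log₁₀[(Σ P·[cation]ₒ + Σ P·[anion]ᵢ) / (Σ P·[cation]ᵢ + Σ P·[anion]ₒ)]
Numerator = 1×9.19 + 0.05×149 + 0.2×10.0 = 18.64
Denominator = 1×151 + 0.05×18.6 + 0.2×102 = 172.3
Vm = 61.2 · log₁₀(0.10816) = 61.2 × (-0.9659) = -59.11 mV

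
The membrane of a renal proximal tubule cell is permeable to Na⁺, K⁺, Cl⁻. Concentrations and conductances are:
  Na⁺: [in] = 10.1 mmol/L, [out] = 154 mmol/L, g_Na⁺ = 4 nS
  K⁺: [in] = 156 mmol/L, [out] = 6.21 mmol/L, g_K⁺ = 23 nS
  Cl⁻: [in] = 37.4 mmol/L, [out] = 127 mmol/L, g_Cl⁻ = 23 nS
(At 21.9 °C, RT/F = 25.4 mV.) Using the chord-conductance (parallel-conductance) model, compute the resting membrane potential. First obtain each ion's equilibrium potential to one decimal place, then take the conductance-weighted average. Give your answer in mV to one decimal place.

-46.4 mV

E_Na⁺ = (25.4/1)·ln(154/10.1) = 69.2 mV
E_K⁺ = (25.4/1)·ln(6.21/156) = -81.9 mV
E_Cl⁻ = (25.4/-1)·ln(127/37.4) = -31.1 mV
Vm = (Σ gᵢEᵢ)/(Σ gᵢ) = (4·69.2 + 23·-81.9 + 23·-31.1) / (4 + 23 + 23)
= -2322.20 / 50 = -46.44 mV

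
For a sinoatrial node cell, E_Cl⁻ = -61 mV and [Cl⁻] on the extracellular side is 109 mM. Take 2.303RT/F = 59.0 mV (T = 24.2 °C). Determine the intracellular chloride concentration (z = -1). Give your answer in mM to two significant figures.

10 mM

Nernst: E = (59.0/-1) · log₁₀([out]/[in]), so log₁₀([out]/[in]) = -61.0 × -1 / 59.0 = 1.0339.
[out]/[in] = 10^(1.0339) = 10.81.
[in] = 109 / 10.81 = 10.08 mM.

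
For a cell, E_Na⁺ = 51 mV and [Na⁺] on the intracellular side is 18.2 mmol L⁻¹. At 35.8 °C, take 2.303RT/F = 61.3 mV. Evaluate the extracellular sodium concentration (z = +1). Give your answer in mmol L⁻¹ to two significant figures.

120 mmol L⁻¹

Nernst: E = (61.3/1) · log₁₀([out]/[in]), so log₁₀([out]/[in]) = 51.0 × 1 / 61.3 = 0.8320.
[out]/[in] = 10^(0.8320) = 6.792.
[out] = 6.792 × 18.2 = 123.6 mmol L⁻¹.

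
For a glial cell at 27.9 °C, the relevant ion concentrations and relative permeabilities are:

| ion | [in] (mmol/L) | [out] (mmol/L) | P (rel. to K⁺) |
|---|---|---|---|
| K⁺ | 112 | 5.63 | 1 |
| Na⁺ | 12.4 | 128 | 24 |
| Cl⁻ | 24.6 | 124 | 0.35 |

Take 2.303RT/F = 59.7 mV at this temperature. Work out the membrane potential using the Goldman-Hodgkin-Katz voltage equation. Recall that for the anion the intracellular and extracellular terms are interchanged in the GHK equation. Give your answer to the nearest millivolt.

Vm = 59.7 · log₁₀[(Σ P·[cation]ₒ + Σ P·[anion]ᵢ) / (Σ P·[cation]ᵢ + Σ P·[anion]ₒ)]
Numerator = 1×5.63 + 24×128 + 0.35×24.6 = 3086
Denominator = 1×112 + 24×12.4 + 0.35×124 = 453
Vm = 59.7 · log₁₀(6.8129) = 59.7 × (0.8333) = 49.75 mV

50 mV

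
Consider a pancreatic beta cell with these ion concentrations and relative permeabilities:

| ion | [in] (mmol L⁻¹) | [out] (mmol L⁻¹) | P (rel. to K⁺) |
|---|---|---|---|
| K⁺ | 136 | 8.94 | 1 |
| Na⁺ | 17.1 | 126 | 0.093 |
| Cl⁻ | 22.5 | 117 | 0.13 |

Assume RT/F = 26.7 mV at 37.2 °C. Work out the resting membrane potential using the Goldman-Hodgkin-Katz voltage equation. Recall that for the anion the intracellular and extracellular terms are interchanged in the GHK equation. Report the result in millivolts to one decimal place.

Vm = 26.7 · ln[(Σ P·[cation]ₒ + Σ P·[anion]ᵢ) / (Σ P·[cation]ᵢ + Σ P·[anion]ₒ)]
Numerator = 1×8.94 + 0.093×126 + 0.13×22.5 = 23.58
Denominator = 1×136 + 0.093×17.1 + 0.13×117 = 152.8
Vm = 26.7 · ln(0.15434) = 26.7 × (-1.8686) = -49.89 mV

-49.9 mV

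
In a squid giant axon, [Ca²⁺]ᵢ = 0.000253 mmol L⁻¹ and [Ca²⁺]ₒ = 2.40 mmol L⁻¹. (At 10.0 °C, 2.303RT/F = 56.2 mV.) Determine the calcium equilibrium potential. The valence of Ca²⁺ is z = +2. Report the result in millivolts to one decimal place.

111.8 mV

E = (56.2/z) · log₁₀([Ca²⁺]_out/[Ca²⁺]_in) with z = +2.
= (56.2/2) · log₁₀(2.40/0.000253) = 28.10 · log₁₀(9486)
= 28.10 · (3.9771) = 111.76 mV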